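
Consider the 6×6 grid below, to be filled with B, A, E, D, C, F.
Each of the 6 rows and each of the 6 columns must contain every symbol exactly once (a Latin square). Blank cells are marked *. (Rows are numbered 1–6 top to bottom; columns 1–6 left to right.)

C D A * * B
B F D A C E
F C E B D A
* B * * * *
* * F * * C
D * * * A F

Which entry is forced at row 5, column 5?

B

Row 4, column 3: row 4 has {B} and column 3 has {A, E, D, F}, leaving only C.
Row 4, column 6: row 4 has {B, C} and column 6 has {B, A, E, C, F}, leaving only D.
Row 6, column 2: row 6 has {A, D, F} and column 2 has {B, D, C, F}, leaving only E.
Row 5, column 2: row 5 has {C, F} and column 2 has {B, E, D, C, F}, leaving only A.
Row 5, column 1: row 5 has {A, C, F} and column 1 has {B, D, C, F}, leaving only E.
Row 5 already has {A, E, C, F} and column 5 already has {A, D, C}, so row 5, column 5 must be B.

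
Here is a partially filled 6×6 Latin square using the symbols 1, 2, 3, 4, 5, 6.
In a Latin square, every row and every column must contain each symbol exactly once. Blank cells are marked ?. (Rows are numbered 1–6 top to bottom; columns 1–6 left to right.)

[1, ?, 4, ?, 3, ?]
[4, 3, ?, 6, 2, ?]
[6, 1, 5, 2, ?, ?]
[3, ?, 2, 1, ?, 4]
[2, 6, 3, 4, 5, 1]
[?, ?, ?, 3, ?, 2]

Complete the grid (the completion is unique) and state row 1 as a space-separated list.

1 2 4 5 3 6

Row 1, column 4: row 1 has {1, 3, 4} and column 4 has {1, 2, 3, 4, 6}, leaving only 5.
Row 1, column 2: row 1 has {1, 3, 4, 5} and column 2 has {1, 3, 6}, leaving only 2.
Row 1, column 6: row 1 has {1, 2, 3, 4, 5} and column 6 has {1, 2, 4}, leaving only 6.
So row 1 reads: 1 2 4 5 3 6.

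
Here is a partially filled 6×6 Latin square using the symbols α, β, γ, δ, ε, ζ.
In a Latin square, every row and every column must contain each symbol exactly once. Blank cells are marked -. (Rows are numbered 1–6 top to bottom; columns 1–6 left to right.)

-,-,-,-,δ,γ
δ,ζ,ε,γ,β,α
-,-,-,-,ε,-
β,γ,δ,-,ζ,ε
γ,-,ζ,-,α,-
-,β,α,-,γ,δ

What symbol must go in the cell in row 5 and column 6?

Row 5 already has {α, γ, ζ} and column 6 already has {α, γ, δ, ε}, so row 5, column 6 must be β.

β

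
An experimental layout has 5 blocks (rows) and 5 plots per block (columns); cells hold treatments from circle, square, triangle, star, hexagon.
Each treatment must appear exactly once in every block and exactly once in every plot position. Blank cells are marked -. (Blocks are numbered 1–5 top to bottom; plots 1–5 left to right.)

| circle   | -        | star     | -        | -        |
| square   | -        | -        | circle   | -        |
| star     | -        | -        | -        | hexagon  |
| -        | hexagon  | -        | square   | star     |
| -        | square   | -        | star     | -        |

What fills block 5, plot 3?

Block 1, plot 2: block 1 has {circle, star} and plot 2 has {square, hexagon}, leaving only triangle.
Block 1, plot 4: block 1 has {circle, triangle, star} and plot 4 has {circle, square, star}, leaving only hexagon.
Block 1, plot 5: block 1 has {circle, triangle, star, hexagon} and plot 5 has {star, hexagon}, leaving only square.
Block 2, plot 2: block 2 has {circle, square} and plot 2 has {square, triangle, hexagon}, leaving only star.
Block 2, plot 5: block 2 has {circle, square, star} and plot 5 has {square, star, hexagon}, leaving only triangle.
Block 2, plot 3: block 2 has {circle, square, triangle, star} and plot 3 has {star}, leaving only hexagon.
Block 3, plot 2: block 3 has {star, hexagon} and plot 2 has {square, triangle, star, hexagon}, leaving only circle.
Block 3, plot 4: block 3 has {circle, star, hexagon} and plot 4 has {circle, square, star, hexagon}, leaving only triangle.
Block 3, plot 3: block 3 has {circle, triangle, star, hexagon} and plot 3 has {star, hexagon}, leaving only square.
Block 4, plot 1: block 4 has {square, star, hexagon} and plot 1 has {circle, square, star}, leaving only triangle.
Block 4, plot 3: block 4 has {square, triangle, star, hexagon} and plot 3 has {square, star, hexagon}, leaving only circle.
Block 5 already has {square, star} and plot 3 already has {circle, square, star, hexagon}, so block 5, plot 3 must be triangle.

triangle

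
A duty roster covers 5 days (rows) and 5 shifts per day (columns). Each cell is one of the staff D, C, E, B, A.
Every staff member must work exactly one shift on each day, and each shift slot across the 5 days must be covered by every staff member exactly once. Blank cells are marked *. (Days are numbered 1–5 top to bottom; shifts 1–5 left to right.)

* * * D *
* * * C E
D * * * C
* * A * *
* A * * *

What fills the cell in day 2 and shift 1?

Day 2, shift 1 is narrowed to {B, A}.
If it were B, then day 2, shift 3 would be left with no valid symbol.
So day 2, shift 1 must be A.

A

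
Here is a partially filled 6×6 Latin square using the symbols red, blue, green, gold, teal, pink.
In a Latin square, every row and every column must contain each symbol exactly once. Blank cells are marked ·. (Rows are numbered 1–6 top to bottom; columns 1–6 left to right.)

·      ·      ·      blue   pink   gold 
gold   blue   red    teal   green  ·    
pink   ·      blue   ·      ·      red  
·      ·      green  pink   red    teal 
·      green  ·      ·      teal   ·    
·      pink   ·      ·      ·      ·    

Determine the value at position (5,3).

pink

Row 1, column 3: row 1 has {blue, gold, pink} and column 3 has {red, blue, green}, leaving only teal.
Row 1, column 2: row 1 has {blue, gold, teal, pink} and column 2 has {blue, green, pink}, leaving only red.
Row 1, column 1: row 1 has {red, blue, gold, teal, pink} and column 1 has {gold, pink}, leaving only green.
Row 2, column 6: row 2 has {red, blue, green, gold, teal} and column 6 has {red, gold, teal}, leaving only pink.
Row 3, column 5: row 3 has {red, blue, pink} and column 5 has {red, green, teal, pink}, leaving only gold.
Row 3, column 2: row 3 has {red, blue, gold, pink} and column 2 has {red, blue, green, pink}, leaving only teal.
Row 3, column 4: row 3 has {red, blue, gold, teal, pink} and column 4 has {blue, teal, pink}, leaving only green.
Row 4, column 1: row 4 has {red, green, teal, pink} and column 1 has {green, gold, pink}, leaving only blue.
Row 4, column 2: row 4 has {red, blue, green, teal, pink} and column 2 has {red, blue, green, teal, pink}, leaving only gold.
Row 5, column 1: row 5 has {green, teal} and column 1 has {blue, green, gold, pink}, leaving only red.
Row 5, column 4: row 5 has {red, green, teal} and column 4 has {blue, green, teal, pink}, leaving only gold.
Row 5 already has {red, green, gold, teal} and column 3 already has {red, blue, green, teal}, so row 5, column 3 must be pink.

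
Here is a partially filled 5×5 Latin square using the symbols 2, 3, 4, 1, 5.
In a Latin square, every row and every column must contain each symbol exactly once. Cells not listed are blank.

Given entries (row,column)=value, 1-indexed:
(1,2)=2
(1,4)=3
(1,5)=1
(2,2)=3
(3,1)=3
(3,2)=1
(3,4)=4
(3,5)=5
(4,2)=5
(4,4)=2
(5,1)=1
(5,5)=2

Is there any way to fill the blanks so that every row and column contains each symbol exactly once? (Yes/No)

No row or column among the givens repeats a symbol, and propagating forced cells runs into no contradiction.
One valid completion exists (for instance, 5 2 4 3 1 / 2 3 5 1 4 / 3 1 2 4 5 / 4 5 1 2 3 / 1 4 3 5 2).

Yes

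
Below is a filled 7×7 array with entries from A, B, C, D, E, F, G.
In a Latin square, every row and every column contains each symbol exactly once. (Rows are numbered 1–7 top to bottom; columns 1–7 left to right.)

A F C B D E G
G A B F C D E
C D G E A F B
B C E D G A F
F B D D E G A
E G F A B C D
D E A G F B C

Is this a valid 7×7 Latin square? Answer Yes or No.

Row 5 contains D twice (at columns 3 and 4), so it is not a permutation.

No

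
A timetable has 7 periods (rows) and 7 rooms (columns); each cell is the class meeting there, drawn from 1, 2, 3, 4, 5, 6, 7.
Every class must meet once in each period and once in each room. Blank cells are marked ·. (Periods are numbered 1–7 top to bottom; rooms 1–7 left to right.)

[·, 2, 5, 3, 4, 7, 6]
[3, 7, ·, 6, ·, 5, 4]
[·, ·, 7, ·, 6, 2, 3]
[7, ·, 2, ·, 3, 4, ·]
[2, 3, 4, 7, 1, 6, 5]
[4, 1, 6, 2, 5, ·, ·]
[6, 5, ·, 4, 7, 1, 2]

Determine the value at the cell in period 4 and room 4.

Period 1, room 1: period 1 has {2, 3, 4, 5, 6, 7} and room 1 has {2, 3, 4, 6, 7}, leaving only 1.
Period 2, room 3: period 2 has {3, 4, 5, 6, 7} and room 3 has {2, 4, 5, 6, 7}, leaving only 1.
Period 2, room 5: period 2 has {1, 3, 4, 5, 6, 7} and room 5 has {1, 3, 4, 5, 6, 7}, leaving only 2.
Period 3, room 1: period 3 has {2, 3, 6, 7} and room 1 has {1, 2, 3, 4, 6, 7}, leaving only 5.
Period 3, room 2: period 3 has {2, 3, 5, 6, 7} and room 2 has {1, 2, 3, 5, 7}, leaving only 4.
Period 3, room 4: period 3 has {2, 3, 4, 5, 6, 7} and room 4 has {2, 3, 4, 6, 7}, leaving only 1.
Period 4 already has {2, 3, 4, 7} and room 4 already has {1, 2, 3, 4, 6, 7}, so period 4, room 4 must be 5.

5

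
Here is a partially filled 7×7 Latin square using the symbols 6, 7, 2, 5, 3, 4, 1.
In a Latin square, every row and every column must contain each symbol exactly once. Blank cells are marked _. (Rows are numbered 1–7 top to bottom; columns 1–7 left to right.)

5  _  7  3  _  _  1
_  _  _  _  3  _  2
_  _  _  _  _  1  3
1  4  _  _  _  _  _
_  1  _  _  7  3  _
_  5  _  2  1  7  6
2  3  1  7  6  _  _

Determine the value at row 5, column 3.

Row 5, column 3 is narrowed to {6, 2, 5, 4}.
If it were 6, then row 5, column 7 would be left with no valid symbol.
If it were 5, then row 5, column 4 would be left with no valid symbol.
If it were 4, then row 5, column 7 would be left with no valid symbol.
So row 5, column 3 must be 2.

2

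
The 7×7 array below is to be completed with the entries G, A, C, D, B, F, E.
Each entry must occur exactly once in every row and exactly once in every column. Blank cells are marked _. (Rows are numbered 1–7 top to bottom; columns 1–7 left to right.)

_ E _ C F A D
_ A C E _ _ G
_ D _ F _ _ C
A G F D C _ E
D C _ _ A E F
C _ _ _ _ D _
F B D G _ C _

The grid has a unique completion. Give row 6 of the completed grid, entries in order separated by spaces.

C F E A G D B

Row 6, column 2: row 6 has {C, D} and column 2 has {G, A, C, D, B, E}, leaving only F.
Row 2, column 1: row 2 has {G, A, C, E} and column 1 has {A, C, D, F}, leaving only B.
Row 1, column 1: row 1 has {A, C, D, F, E} and column 1 has {A, C, D, B, F}, leaving only G.
Row 1, column 3: row 1 has {G, A, C, D, F, E} and column 3 has {C, D, F}, leaving only B.
Row 2, column 5: row 2 has {G, A, C, B, E} and column 5 has {A, C, F}, leaving only D.
Row 2, column 6: row 2 has {G, A, C, D, B, E} and column 6 has {A, C, D, E}, leaving only F.
Row 3, column 1: row 3 has {C, D, F} and column 1 has {G, A, C, D, B, F}, leaving only E.
Row 4, column 6: row 4 has {G, A, C, D, F, E} and column 6 has {A, C, D, F, E}, leaving only B.
Row 3, column 6: row 3 has {C, D, F, E} and column 6 has {A, C, D, B, F, E}, leaving only G.
Row 3, column 3: row 3 has {G, C, D, F, E} and column 3 has {C, D, B, F}, leaving only A.
Row 3, column 5: row 3 has {G, A, C, D, F, E} and column 5 has {A, C, D, F}, leaving only B.
Row 5, column 3: row 5 has {A, C, D, F, E} and column 3 has {A, C, D, B, F}, leaving only G.
Row 6, column 3: row 6 has {C, D, F} and column 3 has {G, A, C, D, B, F}, leaving only E.
Row 6, column 5: row 6 has {C, D, F, E} and column 5 has {A, C, D, B, F}, leaving only G.
Row 5, column 4: row 5 has {G, A, C, D, F, E} and column 4 has {G, C, D, F, E}, leaving only B.
Row 6, column 4: row 6 has {G, C, D, F, E} and column 4 has {G, C, D, B, F, E}, leaving only A.
Row 6, column 7: row 6 has {G, A, C, D, F, E} and column 7 has {G, C, D, F, E}, leaving only B.
So row 6 reads: C F E A G D B.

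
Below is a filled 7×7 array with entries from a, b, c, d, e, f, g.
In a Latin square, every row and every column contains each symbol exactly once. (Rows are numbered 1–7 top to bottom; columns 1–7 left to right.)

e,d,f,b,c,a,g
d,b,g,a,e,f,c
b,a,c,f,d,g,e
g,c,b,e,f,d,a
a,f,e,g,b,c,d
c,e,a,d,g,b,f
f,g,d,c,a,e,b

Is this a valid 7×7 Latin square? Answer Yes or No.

Yes

Each row is a permutation of the 7 symbols, and so is each column.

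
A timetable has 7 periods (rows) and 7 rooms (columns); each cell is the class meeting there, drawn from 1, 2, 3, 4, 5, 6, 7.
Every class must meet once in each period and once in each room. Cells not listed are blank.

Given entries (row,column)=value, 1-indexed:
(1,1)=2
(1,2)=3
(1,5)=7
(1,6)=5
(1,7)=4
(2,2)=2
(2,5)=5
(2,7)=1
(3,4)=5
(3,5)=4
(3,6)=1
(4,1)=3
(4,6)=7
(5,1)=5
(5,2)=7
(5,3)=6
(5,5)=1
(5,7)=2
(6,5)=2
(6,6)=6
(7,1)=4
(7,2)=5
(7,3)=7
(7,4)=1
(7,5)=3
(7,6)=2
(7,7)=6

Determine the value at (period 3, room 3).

2

Period 1, room 3: period 1 has {2, 3, 4, 5, 7} and room 3 has {6, 7}, leaving only 1.
Period 1, room 4: period 1 has {1, 2, 3, 4, 5, 7} and room 4 has {1, 5}, leaving only 6.
Period 3, room 2: period 3 has {1, 4, 5} and room 2 has {2, 3, 5, 7}, leaving only 6.
Period 3, room 1: period 3 has {1, 4, 5, 6} and room 1 has {2, 3, 4, 5}, leaving only 7.
Period 2, room 1: period 2 has {1, 2, 5} and room 1 has {2, 3, 4, 5, 7}, leaving only 6.
Period 3, room 7: period 3 has {1, 4, 5, 6, 7} and room 7 has {1, 2, 4, 6}, leaving only 3.
Period 3 already has {1, 3, 4, 5, 6, 7} and room 3 already has {1, 6, 7}, so period 3, room 3 must be 2.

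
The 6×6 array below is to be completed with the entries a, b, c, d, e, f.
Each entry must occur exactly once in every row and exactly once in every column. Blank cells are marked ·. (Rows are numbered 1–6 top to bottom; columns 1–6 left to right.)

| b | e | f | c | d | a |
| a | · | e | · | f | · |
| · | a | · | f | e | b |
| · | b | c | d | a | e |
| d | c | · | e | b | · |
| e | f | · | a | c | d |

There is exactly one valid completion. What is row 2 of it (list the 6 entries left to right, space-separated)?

a d e b f c

Row 2, column 2: row 2 has {a, e, f} and column 2 has {a, b, c, e, f}, leaving only d.
Row 2, column 4: row 2 has {a, d, e, f} and column 4 has {a, c, d, e, f}, leaving only b.
Row 2, column 6: row 2 has {a, b, d, e, f} and column 6 has {a, b, d, e}, leaving only c.
So row 2 reads: a d e b f c.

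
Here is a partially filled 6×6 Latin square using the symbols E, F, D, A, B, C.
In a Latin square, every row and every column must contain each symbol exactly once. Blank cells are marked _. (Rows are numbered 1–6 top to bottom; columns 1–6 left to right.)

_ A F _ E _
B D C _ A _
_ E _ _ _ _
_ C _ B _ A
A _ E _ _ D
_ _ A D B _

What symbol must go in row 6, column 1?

Row 1, column 4: row 1 has {E, F, A} and column 4 has {D, B}, leaving only C.
Row 1, column 1: row 1 has {E, F, A, C} and column 1 has {A, B}, leaving only D.
Row 1, column 6: row 1 has {E, F, D, A, C} and column 6 has {D, A}, leaving only B.
Row 4, column 3: row 4 has {A, B, C} and column 3 has {E, F, A, C}, leaving only D.
Row 3, column 3: row 3 has {E} and column 3 has {E, F, D, A, C}, leaving only B.
Row 4, column 5: row 4 has {D, A, B, C} and column 5 has {E, A, B}, leaving only F.
Row 4, column 1: row 4 has {F, D, A, B, C} and column 1 has {D, A, B}, leaving only E.
Row 5, column 4: row 5 has {E, D, A} and column 4 has {D, B, C}, leaving only F.
Row 2, column 4: row 2 has {D, A, B, C} and column 4 has {F, D, B, C}, leaving only E.
Row 2, column 6: row 2 has {E, D, A, B, C} and column 6 has {D, A, B}, leaving only F.
Row 3, column 4: row 3 has {E, B} and column 4 has {E, F, D, B, C}, leaving only A.
Row 3, column 6: row 3 has {E, A, B} and column 6 has {F, D, A, B}, leaving only C.
Row 3, column 1: row 3 has {E, A, B, C} and column 1 has {E, D, A, B}, leaving only F.
Row 6 already has {D, A, B} and column 1 already has {E, F, D, A, B}, so row 6, column 1 must be C.

C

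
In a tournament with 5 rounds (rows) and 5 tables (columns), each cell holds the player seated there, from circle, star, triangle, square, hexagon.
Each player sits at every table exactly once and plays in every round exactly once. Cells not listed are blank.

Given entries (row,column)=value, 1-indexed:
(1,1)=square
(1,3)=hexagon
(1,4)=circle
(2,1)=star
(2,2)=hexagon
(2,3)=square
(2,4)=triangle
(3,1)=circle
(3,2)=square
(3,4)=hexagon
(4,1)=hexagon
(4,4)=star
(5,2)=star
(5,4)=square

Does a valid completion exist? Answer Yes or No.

Yes

No round or table among the givens repeats a symbol, and propagating forced cells runs into no contradiction.
One valid completion exists (for instance, square triangle hexagon circle star / star hexagon square triangle circle / circle square star hexagon triangle / hexagon circle triangle star square / triangle star circle square hexagon).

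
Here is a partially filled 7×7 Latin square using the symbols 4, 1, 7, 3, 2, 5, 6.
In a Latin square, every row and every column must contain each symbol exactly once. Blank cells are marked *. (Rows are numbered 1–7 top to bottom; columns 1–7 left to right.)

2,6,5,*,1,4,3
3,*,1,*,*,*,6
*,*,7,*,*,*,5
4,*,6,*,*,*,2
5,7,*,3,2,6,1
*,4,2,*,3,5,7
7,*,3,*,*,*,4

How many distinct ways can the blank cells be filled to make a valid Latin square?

Row 1, column 4: eliminating its row and column leaves {7}.
Row 2, column 2: eliminating its row and column leaves {2, 5}.
Row 2, column 4: eliminating its row and column leaves {4, 7, 2, 5}.
Row 2, column 5: eliminating its row and column leaves {4, 7, 5}.
Row 2, column 6: eliminating its row and column leaves {7, 2}.
Row 3, column 1: eliminating its row and column leaves {1, 6}.
Row 3, column 2: eliminating its row and column leaves {1, 3, 2}.
Row 3, column 4: eliminating its row and column leaves {4, 1, 2, 6}.
Row 3, column 5: eliminating its row and column leaves {4, 6}.
Row 3, column 6: eliminating its row and column leaves {1, 3, 2}.
Row 4, column 2: eliminating its row and column leaves {1, 3, 5}.
Row 4, column 4: eliminating its row and column leaves {1, 7, 5}.
Row 4, column 5: eliminating its row and column leaves {7, 5}.
Row 4, column 6: eliminating its row and column leaves {1, 7, 3}.
Row 5, column 3: eliminating its row and column leaves {4}.
Row 6, column 1: eliminating its row and column leaves {1, 6}.
Row 6, column 4: eliminating its row and column leaves {1, 6}.
Row 7, column 2: eliminating its row and column leaves {1, 2, 5}.
Row 7, column 4: eliminating its row and column leaves {1, 2, 5, 6}.
Row 7, column 5: eliminating its row and column leaves {5, 6}.
Row 7, column 6: eliminating its row and column leaves {1, 2}.
Enumerating the assignments across these blanks that avoid any row or column repeat gives 8 completions.

8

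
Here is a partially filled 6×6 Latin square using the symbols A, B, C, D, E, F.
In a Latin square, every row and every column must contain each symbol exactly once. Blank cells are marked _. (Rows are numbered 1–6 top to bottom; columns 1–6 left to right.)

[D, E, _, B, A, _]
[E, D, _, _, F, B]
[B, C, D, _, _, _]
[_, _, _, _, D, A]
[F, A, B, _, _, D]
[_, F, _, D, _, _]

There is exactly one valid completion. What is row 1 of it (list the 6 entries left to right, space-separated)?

D E F B A C

Row 3, column 5: row 3 has {B, C, D} and column 5 has {A, D, F}, leaving only E.
Row 3, column 6: row 3 has {B, C, D, E} and column 6 has {A, B, D}, leaving only F.
Row 1, column 6: row 1 has {A, B, D, E} and column 6 has {A, B, D, F}, leaving only C.
Row 1, column 3: row 1 has {A, B, C, D, E} and column 3 has {B, D}, leaving only F.
So row 1 reads: D E F B A C.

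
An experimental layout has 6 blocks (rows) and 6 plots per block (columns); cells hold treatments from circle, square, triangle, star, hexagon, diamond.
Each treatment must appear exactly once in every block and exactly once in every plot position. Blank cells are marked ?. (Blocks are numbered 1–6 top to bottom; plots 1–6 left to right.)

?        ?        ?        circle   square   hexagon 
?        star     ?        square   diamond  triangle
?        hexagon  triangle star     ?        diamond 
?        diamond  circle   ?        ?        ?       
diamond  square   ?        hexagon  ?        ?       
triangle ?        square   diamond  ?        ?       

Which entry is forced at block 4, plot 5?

Block 1, plot 1: block 1 has {circle, square, hexagon} and plot 1 has {triangle, diamond}, leaving only star.
Block 1, plot 2: block 1 has {circle, square, star, hexagon} and plot 2 has {square, star, hexagon, diamond}, leaving only triangle.
Block 1, plot 3: block 1 has {circle, square, triangle, star, hexagon} and plot 3 has {circle, square, triangle}, leaving only diamond.
Block 2, plot 3: block 2 has {square, triangle, star, diamond} and plot 3 has {circle, square, triangle, diamond}, leaving only hexagon.
Block 2, plot 1: block 2 has {square, triangle, star, hexagon, diamond} and plot 1 has {triangle, star, diamond}, leaving only circle.
Block 3, plot 1: block 3 has {triangle, star, hexagon, diamond} and plot 1 has {circle, triangle, star, diamond}, leaving only square.
Block 3, plot 5: block 3 has {square, triangle, star, hexagon, diamond} and plot 5 has {square, diamond}, leaving only circle.
Block 4, plot 1: block 4 has {circle, diamond} and plot 1 has {circle, square, triangle, star, diamond}, leaving only hexagon.
Block 4, plot 4: block 4 has {circle, hexagon, diamond} and plot 4 has {circle, square, star, hexagon, diamond}, leaving only triangle.
Block 4 already has {circle, triangle, hexagon, diamond} and plot 5 already has {circle, square, diamond}, so block 4, plot 5 must be star.

star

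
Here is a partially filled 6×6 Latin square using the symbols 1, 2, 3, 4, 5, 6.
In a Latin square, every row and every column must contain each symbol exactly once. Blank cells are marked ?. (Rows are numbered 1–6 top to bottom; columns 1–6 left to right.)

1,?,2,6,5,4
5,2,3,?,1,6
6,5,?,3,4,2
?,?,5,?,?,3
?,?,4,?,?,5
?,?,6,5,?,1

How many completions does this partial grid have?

Row 1, column 2: eliminating its row and column leaves {3}.
Row 2, column 4: eliminating its row and column leaves {4}.
Row 3, column 3: eliminating its row and column leaves {1}.
Row 4, column 1: eliminating its row and column leaves {2, 4}.
Row 4, column 2: eliminating its row and column leaves {1, 4, 6}.
Row 4, column 4: eliminating its row and column leaves {1, 2, 4}.
Row 4, column 5: eliminating its row and column leaves {2, 6}.
Row 5, column 1: eliminating its row and column leaves {2, 3}.
Row 5, column 2: eliminating its row and column leaves {1, 3, 6}.
Row 5, column 4: eliminating its row and column leaves {1, 2}.
Row 5, column 5: eliminating its row and column leaves {2, 3, 6}.
Row 6, column 1: eliminating its row and column leaves {2, 3, 4}.
Row 6, column 2: eliminating its row and column leaves {3, 4}.
Row 6, column 5: eliminating its row and column leaves {2, 3}.
Enumerating the assignments across these blanks that avoid any row or column repeat gives 3 completions.

3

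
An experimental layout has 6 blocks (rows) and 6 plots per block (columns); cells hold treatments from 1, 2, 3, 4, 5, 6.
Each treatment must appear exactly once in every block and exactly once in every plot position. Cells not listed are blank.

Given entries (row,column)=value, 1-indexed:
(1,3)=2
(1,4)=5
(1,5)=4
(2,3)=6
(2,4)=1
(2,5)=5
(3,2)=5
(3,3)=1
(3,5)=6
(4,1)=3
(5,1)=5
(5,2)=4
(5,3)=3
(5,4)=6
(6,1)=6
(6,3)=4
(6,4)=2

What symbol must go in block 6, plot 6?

5

Block 1, plot 1: block 1 has {2, 4, 5} and plot 1 has {3, 5, 6}, leaving only 1.
Block 4, plot 3: block 4 has {3} and plot 3 has {1, 2, 3, 4, 6}, leaving only 5.
Block 4, plot 4: block 4 has {3, 5} and plot 4 has {1, 2, 5, 6}, leaving only 4.
Block 3, plot 4: block 3 has {1, 5, 6} and plot 4 has {1, 2, 4, 5, 6}, leaving only 3.
Block 6, plot 6 is narrowed to {1, 3, 5}.
If it were 1, then block 4, plot 6 would be left with no valid symbol.
If it were 3, then block 2, plot 6 would be left with no valid symbol.
So block 6, plot 6 must be 5.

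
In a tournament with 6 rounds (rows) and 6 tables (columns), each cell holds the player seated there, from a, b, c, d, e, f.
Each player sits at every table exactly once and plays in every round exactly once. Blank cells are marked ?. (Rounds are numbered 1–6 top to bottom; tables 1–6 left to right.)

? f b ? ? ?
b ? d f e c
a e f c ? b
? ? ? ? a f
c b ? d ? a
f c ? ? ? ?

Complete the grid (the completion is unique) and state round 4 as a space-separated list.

e d c b a f

Round 4, table 2: round 4 has {a, f} and table 2 has {b, c, e, f}, leaving only d.
Round 4, table 1: round 4 has {a, d, f} and table 1 has {a, b, c, f}, leaving only e.
Round 4, table 3: round 4 has {a, d, e, f} and table 3 has {b, d, f}, leaving only c.
Round 4, table 4: round 4 has {a, c, d, e, f} and table 4 has {c, d, f}, leaving only b.
So round 4 reads: e d c b a f.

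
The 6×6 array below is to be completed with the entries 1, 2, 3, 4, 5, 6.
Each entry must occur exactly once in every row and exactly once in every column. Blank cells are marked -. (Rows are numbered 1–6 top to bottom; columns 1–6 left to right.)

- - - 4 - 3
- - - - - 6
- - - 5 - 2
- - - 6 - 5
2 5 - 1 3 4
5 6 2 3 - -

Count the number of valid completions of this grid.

Row 1, column 1: eliminating its row and column leaves {1, 6}.
Row 1, column 2: eliminating its row and column leaves {1, 2}.
Row 1, column 3: eliminating its row and column leaves {1, 5, 6}.
Row 1, column 5: eliminating its row and column leaves {1, 2, 5, 6}.
Row 2, column 1: eliminating its row and column leaves {1, 3, 4}.
Row 2, column 2: eliminating its row and column leaves {1, 2, 3, 4}.
Row 2, column 3: eliminating its row and column leaves {1, 3, 4, 5}.
Row 2, column 4: eliminating its row and column leaves {2}.
Row 2, column 5: eliminating its row and column leaves {1, 2, 4, 5}.
Row 3, column 1: eliminating its row and column leaves {1, 3, 4, 6}.
Row 3, column 2: eliminating its row and column leaves {1, 3, 4}.
Row 3, column 3: eliminating its row and column leaves {1, 3, 4, 6}.
Row 3, column 5: eliminating its row and column leaves {1, 4, 6}.
Row 4, column 1: eliminating its row and column leaves {1, 3, 4}.
Row 4, column 2: eliminating its row and column leaves {1, 2, 3, 4}.
Row 4, column 3: eliminating its row and column leaves {1, 3, 4}.
Row 4, column 5: eliminating its row and column leaves {1, 2, 4}.
Row 5, column 3: eliminating its row and column leaves {6}.
Row 6, column 5: eliminating its row and column leaves {1, 4}.
Row 6, column 6: eliminating its row and column leaves {1}.
Enumerating the assignments across these blanks that avoid any row or column repeat gives 24 completions.

24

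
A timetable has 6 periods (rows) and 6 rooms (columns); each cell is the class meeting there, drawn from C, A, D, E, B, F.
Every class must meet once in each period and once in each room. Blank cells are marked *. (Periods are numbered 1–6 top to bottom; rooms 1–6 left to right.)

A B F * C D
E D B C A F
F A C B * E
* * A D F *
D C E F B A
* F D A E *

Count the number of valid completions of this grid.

2

Period 1, room 4: eliminating its period and room leaves {E}.
Period 3, room 5: eliminating its period and room leaves {D}.
Period 4, room 1: eliminating its period and room leaves {C, B}.
Period 4, room 2: eliminating its period and room leaves {E}.
Period 4, room 6: eliminating its period and room leaves {C, B}.
Period 6, room 1: eliminating its period and room leaves {C, B}.
Period 6, room 6: eliminating its period and room leaves {C, B}.
Enumerating the assignments across these blanks that avoid any period or room repeat gives 2 completions.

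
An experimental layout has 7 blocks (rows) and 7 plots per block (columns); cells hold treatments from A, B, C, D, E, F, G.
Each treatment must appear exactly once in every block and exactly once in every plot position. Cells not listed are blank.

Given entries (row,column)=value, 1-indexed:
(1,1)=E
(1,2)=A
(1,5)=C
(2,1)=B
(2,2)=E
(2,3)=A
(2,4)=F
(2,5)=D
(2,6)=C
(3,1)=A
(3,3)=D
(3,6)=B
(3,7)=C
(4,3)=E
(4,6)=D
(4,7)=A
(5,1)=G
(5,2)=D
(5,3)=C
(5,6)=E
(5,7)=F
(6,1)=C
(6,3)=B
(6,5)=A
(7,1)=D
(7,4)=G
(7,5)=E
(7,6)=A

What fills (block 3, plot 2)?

G

Block 2, plot 7: block 2 has {A, B, C, D, E, F} and plot 7 has {A, C, F}, leaving only G.
Block 3, plot 4: block 3 has {A, B, C, D} and plot 4 has {F, G}, leaving only E.
Block 4, plot 1: block 4 has {A, D, E} and plot 1 has {A, B, C, D, E, G}, leaving only F.
Block 5, plot 5: block 5 has {C, D, E, F, G} and plot 5 has {A, C, D, E}, leaving only B.
Block 4, plot 5: block 4 has {A, D, E, F} and plot 5 has {A, B, C, D, E}, leaving only G.
Block 3, plot 5: block 3 has {A, B, C, D, E} and plot 5 has {A, B, C, D, E, G}, leaving only F.
Block 3 already has {A, B, C, D, E, F} and plot 2 already has {A, D, E}, so block 3, plot 2 must be G.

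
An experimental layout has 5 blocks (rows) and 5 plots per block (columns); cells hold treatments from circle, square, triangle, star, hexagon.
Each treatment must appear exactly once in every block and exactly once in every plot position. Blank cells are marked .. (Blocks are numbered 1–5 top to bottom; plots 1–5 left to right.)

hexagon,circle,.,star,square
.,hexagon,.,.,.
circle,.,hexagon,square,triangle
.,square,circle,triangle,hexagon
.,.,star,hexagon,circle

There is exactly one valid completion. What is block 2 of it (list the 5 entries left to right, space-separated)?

Block 2, plot 4: block 2 has {hexagon} and plot 4 has {square, triangle, star, hexagon}, leaving only circle.
Block 2, plot 5: block 2 has {circle, hexagon} and plot 5 has {circle, square, triangle, hexagon}, leaving only star.
Block 1, plot 3: block 1 has {circle, square, star, hexagon} and plot 3 has {circle, star, hexagon}, leaving only triangle.
Block 2, plot 3: block 2 has {circle, star, hexagon} and plot 3 has {circle, triangle, star, hexagon}, leaving only square.
Block 2, plot 1: block 2 has {circle, square, star, hexagon} and plot 1 has {circle, hexagon}, leaving only triangle.
So block 2 reads: triangle hexagon square circle star.

triangle hexagon square circle star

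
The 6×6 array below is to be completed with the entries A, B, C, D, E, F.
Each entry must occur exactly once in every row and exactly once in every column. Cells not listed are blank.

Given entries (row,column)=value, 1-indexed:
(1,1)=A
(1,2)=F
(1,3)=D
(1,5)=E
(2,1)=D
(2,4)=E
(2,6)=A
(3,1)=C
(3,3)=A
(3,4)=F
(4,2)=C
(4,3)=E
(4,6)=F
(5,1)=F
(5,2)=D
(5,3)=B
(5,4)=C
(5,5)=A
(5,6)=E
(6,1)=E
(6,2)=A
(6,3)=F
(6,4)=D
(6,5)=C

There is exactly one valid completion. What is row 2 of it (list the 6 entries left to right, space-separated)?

D B C E F A

Row 2, column 2: row 2 has {A, D, E} and column 2 has {A, C, D, F}, leaving only B.
Row 2, column 3: row 2 has {A, B, D, E} and column 3 has {A, B, D, E, F}, leaving only C.
Row 2, column 5: row 2 has {A, B, C, D, E} and column 5 has {A, C, E}, leaving only F.
So row 2 reads: D B C E F A.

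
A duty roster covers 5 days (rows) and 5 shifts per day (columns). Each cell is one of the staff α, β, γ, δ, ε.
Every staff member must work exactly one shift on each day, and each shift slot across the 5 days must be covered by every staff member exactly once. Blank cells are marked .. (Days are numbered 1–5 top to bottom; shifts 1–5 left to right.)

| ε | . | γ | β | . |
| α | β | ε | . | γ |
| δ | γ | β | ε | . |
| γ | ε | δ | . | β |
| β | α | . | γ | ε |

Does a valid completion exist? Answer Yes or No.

Day 5, shift 3: day 5 together with shift 3 already contain {α, β, γ, δ, ε} — every symbol — so nothing can go there. The grid has no valid completion.

No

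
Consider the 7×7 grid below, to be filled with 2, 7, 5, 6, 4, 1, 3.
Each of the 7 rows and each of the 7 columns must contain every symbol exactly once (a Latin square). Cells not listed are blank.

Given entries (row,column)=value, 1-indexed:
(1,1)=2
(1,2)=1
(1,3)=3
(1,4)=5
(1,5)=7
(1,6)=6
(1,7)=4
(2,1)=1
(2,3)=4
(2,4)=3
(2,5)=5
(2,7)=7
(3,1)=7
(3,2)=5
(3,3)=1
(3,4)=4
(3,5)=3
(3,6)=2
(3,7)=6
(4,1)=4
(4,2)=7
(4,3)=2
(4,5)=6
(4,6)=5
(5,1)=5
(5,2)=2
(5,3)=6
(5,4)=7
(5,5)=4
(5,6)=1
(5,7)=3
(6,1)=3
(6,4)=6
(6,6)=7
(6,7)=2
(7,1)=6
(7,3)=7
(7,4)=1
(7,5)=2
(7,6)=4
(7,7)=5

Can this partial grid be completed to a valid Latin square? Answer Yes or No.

Row 2, column 6: row 2 together with column 6 already contain {2, 7, 5, 6, 4, 1, 3} — every symbol — so nothing can go there. The grid has no valid completion.

No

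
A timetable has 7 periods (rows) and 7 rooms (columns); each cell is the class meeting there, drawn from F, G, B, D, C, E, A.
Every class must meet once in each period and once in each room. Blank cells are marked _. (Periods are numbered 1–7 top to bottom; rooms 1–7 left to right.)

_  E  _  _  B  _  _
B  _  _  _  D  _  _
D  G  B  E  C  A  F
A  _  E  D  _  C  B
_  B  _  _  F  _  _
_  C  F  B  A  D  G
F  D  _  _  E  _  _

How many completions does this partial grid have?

14

Period 1, room 1: eliminating its period and room leaves {G, C}.
Period 1, room 3: eliminating its period and room leaves {G, D, C, A}.
Period 1, room 4: eliminating its period and room leaves {F, G, C, A}.
Period 1, room 6: eliminating its period and room leaves {F, G}.
Period 1, room 7: eliminating its period and room leaves {D, C, A}.
Period 2, room 2: eliminating its period and room leaves {F, A}.
Period 2, room 3: eliminating its period and room leaves {G, C, A}.
Period 2, room 4: eliminating its period and room leaves {F, G, C, A}.
Period 2, room 6: eliminating its period and room leaves {F, G, E}.
Period 2, room 7: eliminating its period and room leaves {C, E, A}.
Period 4, room 2: eliminating its period and room leaves {F}.
Period 4, room 5: eliminating its period and room leaves {G}.
Period 5, room 1: eliminating its period and room leaves {G, C, E}.
Period 5, room 3: eliminating its period and room leaves {G, D, C, A}.
Period 5, room 4: eliminating its period and room leaves {G, C, A}.
Period 5, room 6: eliminating its period and room leaves {G, E}.
Period 5, room 7: eliminating its period and room leaves {D, C, E, A}.
Period 6, room 1: eliminating its period and room leaves {E}.
Period 7, room 3: eliminating its period and room leaves {G, C, A}.
Period 7, room 4: eliminating its period and room leaves {G, C, A}.
Period 7, room 6: eliminating its period and room leaves {G, B}.
Period 7, room 7: eliminating its period and room leaves {C, A}.
Enumerating the assignments across these blanks that avoid any period or room repeat gives 14 completions.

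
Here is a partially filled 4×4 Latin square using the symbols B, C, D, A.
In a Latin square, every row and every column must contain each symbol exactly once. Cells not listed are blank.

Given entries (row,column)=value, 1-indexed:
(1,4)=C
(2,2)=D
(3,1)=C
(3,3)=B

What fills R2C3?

C

Row 3, column 2: row 3 has {B, C} and column 2 has {D}, leaving only A.
Row 1, column 2: row 1 has {C} and column 2 has {D, A}, leaving only B.
Row 3, column 4: row 3 has {B, C, A} and column 4 has {C}, leaving only D.
Row 4, column 2: row 4 has {} and column 2 has {B, D, A}, leaving only C.
Row 2, column 3 is narrowed to {C, A}.
If it were A, then row 4, column 3 would be left with no valid symbol.
So row 2, column 3 must be C.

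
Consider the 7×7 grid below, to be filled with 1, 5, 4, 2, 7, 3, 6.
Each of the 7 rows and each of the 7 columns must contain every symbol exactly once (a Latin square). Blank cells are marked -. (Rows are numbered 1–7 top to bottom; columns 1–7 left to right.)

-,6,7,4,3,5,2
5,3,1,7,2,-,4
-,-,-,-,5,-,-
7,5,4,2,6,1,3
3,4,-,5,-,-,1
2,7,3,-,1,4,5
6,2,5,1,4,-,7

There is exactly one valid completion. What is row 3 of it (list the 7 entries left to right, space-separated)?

4 1 2 3 5 7 6

Row 3, column 2: row 3 has {5} and column 2 has {5, 4, 2, 7, 3, 6}, leaving only 1.
Row 3, column 1: row 3 has {1, 5} and column 1 has {5, 2, 7, 3, 6}, leaving only 4.
Row 3, column 7: row 3 has {1, 5, 4} and column 7 has {1, 5, 4, 2, 7, 3}, leaving only 6.
Row 3, column 3: row 3 has {1, 5, 4, 6} and column 3 has {1, 5, 4, 7, 3}, leaving only 2.
Row 3, column 4: row 3 has {1, 5, 4, 2, 6} and column 4 has {1, 5, 4, 2, 7}, leaving only 3.
Row 3, column 6: row 3 has {1, 5, 4, 2, 3, 6} and column 6 has {1, 5, 4}, leaving only 7.
So row 3 reads: 4 1 2 3 5 7 6.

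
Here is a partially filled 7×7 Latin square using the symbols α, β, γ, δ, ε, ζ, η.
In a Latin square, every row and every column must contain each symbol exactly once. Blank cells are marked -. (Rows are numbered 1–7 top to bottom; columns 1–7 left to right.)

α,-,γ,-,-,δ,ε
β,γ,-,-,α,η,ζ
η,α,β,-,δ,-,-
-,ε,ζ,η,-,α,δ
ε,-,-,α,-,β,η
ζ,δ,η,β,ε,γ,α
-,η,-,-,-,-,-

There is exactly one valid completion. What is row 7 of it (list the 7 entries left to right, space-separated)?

δ η α γ ζ ε β

Row 1, column 4: row 1 has {α, γ, δ, ε} and column 4 has {α, β, η}, leaving only ζ.
Row 1, column 2: row 1 has {α, γ, δ, ε, ζ} and column 2 has {α, γ, δ, ε, η}, leaving only β.
Row 1, column 5: row 1 has {α, β, γ, δ, ε, ζ} and column 5 has {α, δ, ε}, leaving only η.
Row 3, column 7: row 3 has {α, β, δ, η} and column 7 has {α, δ, ε, ζ, η}, leaving only γ.
Row 7, column 7: row 7 has {η} and column 7 has {α, γ, δ, ε, ζ, η}, leaving only β.
Row 3, column 4: row 3 has {α, β, γ, δ, η} and column 4 has {α, β, ζ, η}, leaving only ε.
Row 2, column 4: row 2 has {α, β, γ, ζ, η} and column 4 has {α, β, ε, ζ, η}, leaving only δ.
Row 7, column 4: row 7 has {β, η} and column 4 has {α, β, δ, ε, ζ, η}, leaving only γ.
Row 7, column 1: row 7 has {β, γ, η} and column 1 has {α, β, ε, ζ, η}, leaving only δ.
Row 7, column 5: row 7 has {β, γ, δ, η} and column 5 has {α, δ, ε, η}, leaving only ζ.
Row 7, column 6: row 7 has {β, γ, δ, ζ, η} and column 6 has {α, β, γ, δ, η}, leaving only ε.
Row 7, column 3: row 7 has {β, γ, δ, ε, ζ, η} and column 3 has {β, γ, ζ, η}, leaving only α.
So row 7 reads: δ η α γ ζ ε β.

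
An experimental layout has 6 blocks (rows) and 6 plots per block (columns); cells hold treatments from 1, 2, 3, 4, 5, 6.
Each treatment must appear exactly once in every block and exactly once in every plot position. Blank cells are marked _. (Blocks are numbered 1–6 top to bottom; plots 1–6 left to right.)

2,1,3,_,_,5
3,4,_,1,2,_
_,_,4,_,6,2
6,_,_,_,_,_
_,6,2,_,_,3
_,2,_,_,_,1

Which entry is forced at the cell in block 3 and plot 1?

1

Block 1, plot 5: block 1 has {1, 2, 3, 5} and plot 5 has {2, 6}, leaving only 4.
Block 1, plot 4: block 1 has {1, 2, 3, 4, 5} and plot 4 has {1}, leaving only 6.
Block 2, plot 6: block 2 has {1, 2, 3, 4} and plot 6 has {1, 2, 3, 5}, leaving only 6.
Block 2, plot 3: block 2 has {1, 2, 3, 4, 6} and plot 3 has {2, 3, 4}, leaving only 5.
Block 4, plot 3: block 4 has {6} and plot 3 has {2, 3, 4, 5}, leaving only 1.
Block 4, plot 6: block 4 has {1, 6} and plot 6 has {1, 2, 3, 5, 6}, leaving only 4.
Block 6, plot 3: block 6 has {1, 2} and plot 3 has {1, 2, 3, 4, 5}, leaving only 6.
Block 3, plot 1 is narrowed to {1, 5}.
If it were 5, then block 3, plot 4 would be left with no valid symbol.
So block 3, plot 1 must be 1.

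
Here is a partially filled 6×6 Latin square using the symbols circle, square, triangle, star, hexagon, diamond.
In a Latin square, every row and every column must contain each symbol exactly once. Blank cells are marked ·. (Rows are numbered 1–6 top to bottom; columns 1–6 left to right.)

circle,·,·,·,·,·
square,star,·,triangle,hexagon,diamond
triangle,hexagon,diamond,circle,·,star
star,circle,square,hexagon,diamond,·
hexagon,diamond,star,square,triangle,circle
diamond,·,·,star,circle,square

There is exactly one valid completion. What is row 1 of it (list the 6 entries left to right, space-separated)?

Row 1, column 4: row 1 has {circle} and column 4 has {circle, square, triangle, star, hexagon}, leaving only diamond.
Row 2, column 3: row 2 has {square, triangle, star, hexagon, diamond} and column 3 has {square, star, diamond}, leaving only circle.
Row 3, column 5: row 3 has {circle, triangle, star, hexagon, diamond} and column 5 has {circle, triangle, hexagon, diamond}, leaving only square.
Row 1, column 5: row 1 has {circle, diamond} and column 5 has {circle, square, triangle, hexagon, diamond}, leaving only star.
Row 4, column 6: row 4 has {circle, square, star, hexagon, diamond} and column 6 has {circle, square, star, diamond}, leaving only triangle.
Row 1, column 6: row 1 has {circle, star, diamond} and column 6 has {circle, square, triangle, star, diamond}, leaving only hexagon.
Row 1, column 3: row 1 has {circle, star, hexagon, diamond} and column 3 has {circle, square, star, diamond}, leaving only triangle.
Row 1, column 2: row 1 has {circle, triangle, star, hexagon, diamond} and column 2 has {circle, star, hexagon, diamond}, leaving only square.
So row 1 reads: circle square triangle diamond star hexagon.

circle square triangle diamond star hexagon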